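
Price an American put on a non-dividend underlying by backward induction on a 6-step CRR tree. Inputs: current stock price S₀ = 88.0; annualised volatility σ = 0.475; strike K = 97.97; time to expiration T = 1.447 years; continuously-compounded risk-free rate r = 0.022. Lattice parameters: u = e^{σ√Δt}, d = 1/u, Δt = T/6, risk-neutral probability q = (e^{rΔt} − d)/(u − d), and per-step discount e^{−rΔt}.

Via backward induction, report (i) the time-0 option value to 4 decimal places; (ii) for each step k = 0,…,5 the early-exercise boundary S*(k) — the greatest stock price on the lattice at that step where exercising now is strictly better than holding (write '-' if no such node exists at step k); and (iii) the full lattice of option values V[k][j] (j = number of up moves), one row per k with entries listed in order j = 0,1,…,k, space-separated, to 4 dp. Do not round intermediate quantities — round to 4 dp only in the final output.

price = 25.0543
boundary = - - - 43.7083 55.1912 69.6909
tree:
25.0543
33.6408 14.9905
43.6232 21.9938 6.7184
54.2617 31.3018 11.0236 1.6038
63.3556 42.7788 17.8245 2.9490 0.0000
70.5573 54.2617 28.2791 5.4223 0.0000 0.0000
76.2608 63.3556 42.7788 9.9700 0.0000 0.0000 0.0000

Δt=0.24117  u=1.26272  d=0.79194  q=0.45325  discount=0.99471
step 6 (expiry): payoffs max(K−S,0) = 76.2608 63.3556 42.7788 9.9700 0.0000 0.0000 0.0000
step 5: (k=5,j=0): S=27.4127, (K−S)⁺=70.5573, hold=70.0389 ⇒ V=70.5573 exercise | (k=5,j=1): S=43.7083, (K−S)⁺=54.2617, hold=53.7433 ⇒ V=54.2617 exercise | (k=5,j=2): S=69.6909, (K−S)⁺=28.2791, hold=27.7606 ⇒ V=28.2791 exercise | (k=5,j=3): S=111.1192, (K−S)⁺=0.0000, hold=5.4223 ⇒ V=5.4223 continue | (k=5,j=4): S=177.1747, (K−S)⁺=0.0000, hold=0.0000 ⇒ V=0.0000 continue | (k=5,j=5): S=282.4973, (K−S)⁺=0.0000, hold=0.0000 ⇒ V=0.0000 continue  boundary S*=69.6909
step 4: (k=4,j=0): S=34.6144, (K−S)⁺=63.3556, hold=62.8371 ⇒ V=63.3556 exercise | (k=4,j=1): S=55.1912, (K−S)⁺=42.7788, hold=42.2604 ⇒ V=42.7788 exercise | (k=4,j=2): S=88.0000, (K−S)⁺=9.9700, hold=17.8245 ⇒ V=17.8245 continue | (k=4,j=3): S=140.3122, (K−S)⁺=0.0000, hold=2.9490 ⇒ V=2.9490 continue | (k=4,j=4): S=223.7216, (K−S)⁺=0.0000, hold=0.0000 ⇒ V=0.0000 continue  boundary S*=55.1912
step 3: (k=3,j=0): S=43.7083, (K−S)⁺=54.2617, hold=53.7433 ⇒ V=54.2617 exercise | (k=3,j=1): S=69.6909, (K−S)⁺=28.2791, hold=31.3018 ⇒ V=31.3018 continue | (k=3,j=2): S=111.1192, (K−S)⁺=0.0000, hold=11.0236 ⇒ V=11.0236 continue | (k=3,j=3): S=177.1747, (K−S)⁺=0.0000, hold=1.6038 ⇒ V=1.6038 continue  boundary S*=43.7083
step 2: (k=2,j=0): S=55.1912, (K−S)⁺=42.7788, hold=43.6232 ⇒ V=43.6232 continue | (k=2,j=1): S=88.0000, (K−S)⁺=9.9700, hold=21.9938 ⇒ V=21.9938 continue | (k=2,j=2): S=140.3122, (K−S)⁺=0.0000, hold=6.7184 ⇒ V=6.7184 continue  boundary S*=-
step 1: (k=1,j=0): S=69.6909, (K−S)⁺=28.2791, hold=33.6408 ⇒ V=33.6408 continue | (k=1,j=1): S=111.1192, (K−S)⁺=0.0000, hold=14.9905 ⇒ V=14.9905 continue  boundary S*=-
step 0: (k=0,j=0): S=88.0000, (K−S)⁺=9.9700, hold=25.0543 ⇒ V=25.0543 continue  boundary S*=-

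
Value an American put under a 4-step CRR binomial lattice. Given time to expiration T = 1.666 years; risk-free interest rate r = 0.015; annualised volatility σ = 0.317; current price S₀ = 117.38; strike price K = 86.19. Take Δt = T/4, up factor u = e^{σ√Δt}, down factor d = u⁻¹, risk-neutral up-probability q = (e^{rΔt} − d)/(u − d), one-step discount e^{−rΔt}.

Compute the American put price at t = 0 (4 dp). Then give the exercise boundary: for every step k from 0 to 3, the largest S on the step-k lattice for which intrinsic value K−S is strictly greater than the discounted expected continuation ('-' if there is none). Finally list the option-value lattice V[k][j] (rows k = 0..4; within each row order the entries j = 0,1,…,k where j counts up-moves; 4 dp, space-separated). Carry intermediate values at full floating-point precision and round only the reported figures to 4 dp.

price = 5.1367
boundary = - - - 63.5401
tree:
5.1367
8.5721 1.2414
14.0797 2.3317 0.0000
22.6499 4.3794 0.0000 0.0000
34.4056 8.2255 0.0000 0.0000 0.0000

Δt=0.41650, u=1.22701, d=0.81499, q=0.46424, disc=e^(-rΔt)=0.99377
k=4 terminal: V=max(K-S,0) → 34.4056 8.2255 0.0000 0.0000 0.0000
k=3: j=0 S=63.5401 intr=22.6499 cont=22.1131 V=22.6499[EX]; j=1 S=95.6633 intr=0.0000 cont=4.3794 V=4.3794[hold]; j=2 S=144.0266 intr=0.0000 cont=0.0000 V=0.0000[hold]; j=3 S=216.8404 intr=0.0000 cont=0.0000 V=0.0000[hold]  S*(3)=63.5401
k=2: j=0 S=77.9645 intr=8.2255 cont=14.0797 V=14.0797[hold]; j=1 S=117.3800 intr=0.0000 cont=2.3317 V=2.3317[hold]; j=2 S=176.7224 intr=0.0000 cont=0.0000 V=0.0000[hold]  S*(2)=-
k=1: j=0 S=95.6633 intr=0.0000 cont=8.5721 V=8.5721[hold]; j=1 S=144.0266 intr=0.0000 cont=1.2414 V=1.2414[hold]  S*(1)=-
k=0: j=0 S=117.3800 intr=0.0000 cont=5.1367 V=5.1367[hold]  S*(0)=-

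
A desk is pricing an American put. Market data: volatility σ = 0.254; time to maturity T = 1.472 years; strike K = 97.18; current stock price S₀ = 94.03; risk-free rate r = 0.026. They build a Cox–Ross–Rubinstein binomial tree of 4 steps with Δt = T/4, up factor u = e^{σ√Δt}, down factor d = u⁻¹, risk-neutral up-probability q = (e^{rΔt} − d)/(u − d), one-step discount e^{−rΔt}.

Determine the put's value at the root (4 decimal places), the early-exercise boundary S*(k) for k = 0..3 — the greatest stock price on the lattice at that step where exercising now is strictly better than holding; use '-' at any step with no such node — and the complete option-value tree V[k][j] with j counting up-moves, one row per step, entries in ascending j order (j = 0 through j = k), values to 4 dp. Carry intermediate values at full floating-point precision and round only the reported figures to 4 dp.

params: Δt=0.36800 u=1.16659 d=0.85720 q=0.49263 e^(-rΔt)=0.99048
t_4 payoffs: 46.4114 28.0875 3.1500 0.0000 0.0000
t_3: node(3,0) S=59.2261 payoff=37.9539 vs cont=37.0285 → 37.9539 [stop]  node(3,1) S=80.6025 payoff=16.5775 vs cont=15.6521 → 16.5775 [stop]  node(3,2) S=109.6944 payoff=0.0000 vs cont=1.5830 → 1.5830 [wait]  node(3,3) S=149.2863 payoff=0.0000 vs cont=0.0000 → 0.0000 [wait]  ⇒ S*(3)=80.6025
t_2: node(2,0) S=69.0925 payoff=28.0875 vs cont=27.1621 → 28.0875 [stop]  node(2,1) S=94.0300 payoff=3.1500 vs cont=9.1033 → 9.1033 [wait]  node(2,2) S=127.9682 payoff=0.0000 vs cont=0.7955 → 0.7955 [wait]  ⇒ S*(2)=69.0925
t_1: node(1,0) S=80.6025 payoff=16.5775 vs cont=18.5569 → 18.5569 [wait]  node(1,1) S=109.6944 payoff=0.0000 vs cont=4.9629 → 4.9629 [wait]  ⇒ S*(1)=-
t_0: node(0,0) S=94.0300 payoff=3.1500 vs cont=11.7472 → 11.7472 [wait]  ⇒ S*(0)=-

price = 11.7472
boundary = - - 69.0925 80.6025
tree:
11.7472
18.5569 4.9629
28.0875 9.1033 0.7955
37.9539 16.5775 1.5830 0.0000
46.4114 28.0875 3.1500 0.0000 0.0000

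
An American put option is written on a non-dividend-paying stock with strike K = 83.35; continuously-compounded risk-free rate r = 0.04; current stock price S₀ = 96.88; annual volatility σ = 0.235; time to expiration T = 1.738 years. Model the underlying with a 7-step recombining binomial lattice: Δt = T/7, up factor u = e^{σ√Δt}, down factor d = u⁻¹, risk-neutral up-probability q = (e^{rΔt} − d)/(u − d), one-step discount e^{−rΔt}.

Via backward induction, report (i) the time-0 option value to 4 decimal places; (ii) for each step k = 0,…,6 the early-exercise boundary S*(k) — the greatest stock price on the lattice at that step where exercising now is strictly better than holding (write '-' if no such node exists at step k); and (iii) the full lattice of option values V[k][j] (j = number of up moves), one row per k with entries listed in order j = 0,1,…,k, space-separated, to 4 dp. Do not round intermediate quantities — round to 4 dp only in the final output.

price = 3.9056
boundary = - - - - 60.6480 68.1822 60.6480
tree:
3.9056
6.3966 1.6195
10.1679 2.9448 0.3942
15.5648 5.2479 0.8181 0.0000
22.7020 9.0997 1.6975 0.0000 0.0000
29.4036 15.1678 3.5225 0.0000 0.0000 0.0000
35.3647 22.7020 7.3095 0.0000 0.0000 0.0000 0.0000
40.6671 29.4036 15.1678 0.0000 0.0000 0.0000 0.0000 0.0000

params: Δt=0.24829 u=1.12423 d=0.88950 q=0.51328 e^(-rΔt)=0.99012
t_7 payoffs: 40.6671 29.4036 15.1678 0.0000 0.0000 0.0000 0.0000 0.0000
t_6: node(6,0) S=47.9853 payoff=35.3647 vs cont=34.5410 → 35.3647 [stop]  node(6,1) S=60.6480 payoff=22.7020 vs cont=21.8783 → 22.7020 [stop]  node(6,2) S=76.6523 payoff=6.6977 vs cont=7.3095 → 7.3095 [wait]  node(6,3) S=96.8800 payoff=0.0000 vs cont=0.0000 → 0.0000 [wait]  node(6,4) S=122.4455 payoff=0.0000 vs cont=0.0000 → 0.0000 [wait]  node(6,5) S=154.7574 payoff=0.0000 vs cont=0.0000 → 0.0000 [wait]  node(6,6) S=195.5961 payoff=0.0000 vs cont=0.0000 → 0.0000 [wait]  ⇒ S*(6)=60.6480
t_5: node(5,0) S=53.9464 payoff=29.4036 vs cont=28.5799 → 29.4036 [stop]  node(5,1) S=68.1822 payoff=15.1678 vs cont=14.6550 → 15.1678 [stop]  node(5,2) S=86.1747 payoff=0.0000 vs cont=3.5225 → 3.5225 [wait]  node(5,3) S=108.9152 payoff=0.0000 vs cont=0.0000 → 0.0000 [wait]  node(5,4) S=137.6566 payoff=0.0000 vs cont=0.0000 → 0.0000 [wait]  node(5,5) S=173.9826 payoff=0.0000 vs cont=0.0000 → 0.0000 [wait]  ⇒ S*(5)=68.1822
t_4: node(4,0) S=60.6480 payoff=22.7020 vs cont=21.8783 → 22.7020 [stop]  node(4,1) S=76.6523 payoff=6.6977 vs cont=9.0997 → 9.0997 [wait]  node(4,2) S=96.8800 payoff=0.0000 vs cont=1.6975 → 1.6975 [wait]  node(4,3) S=122.4455 payoff=0.0000 vs cont=0.0000 → 0.0000 [wait]  node(4,4) S=154.7574 payoff=0.0000 vs cont=0.0000 → 0.0000 [wait]  ⇒ S*(4)=60.6480
t_3: node(3,0) S=68.1822 payoff=15.1678 vs cont=15.5648 → 15.5648 [wait]  node(3,1) S=86.1747 payoff=0.0000 vs cont=5.2479 → 5.2479 [wait]  node(3,2) S=108.9152 payoff=0.0000 vs cont=0.8181 → 0.8181 [wait]  node(3,3) S=137.6566 payoff=0.0000 vs cont=0.0000 → 0.0000 [wait]  ⇒ S*(3)=-
t_2: node(2,0) S=76.6523 payoff=6.6977 vs cont=10.1679 → 10.1679 [wait]  node(2,1) S=96.8800 payoff=0.0000 vs cont=2.9448 → 2.9448 [wait]  node(2,2) S=122.4455 payoff=0.0000 vs cont=0.3942 → 0.3942 [wait]  ⇒ S*(2)=-
t_1: node(1,0) S=86.1747 payoff=0.0000 vs cont=6.3966 → 6.3966 [wait]  node(1,1) S=108.9152 payoff=0.0000 vs cont=1.6195 → 1.6195 [wait]  ⇒ S*(1)=-
t_0: node(0,0) S=96.8800 payoff=0.0000 vs cont=3.9056 → 3.9056 [wait]  ⇒ S*(0)=-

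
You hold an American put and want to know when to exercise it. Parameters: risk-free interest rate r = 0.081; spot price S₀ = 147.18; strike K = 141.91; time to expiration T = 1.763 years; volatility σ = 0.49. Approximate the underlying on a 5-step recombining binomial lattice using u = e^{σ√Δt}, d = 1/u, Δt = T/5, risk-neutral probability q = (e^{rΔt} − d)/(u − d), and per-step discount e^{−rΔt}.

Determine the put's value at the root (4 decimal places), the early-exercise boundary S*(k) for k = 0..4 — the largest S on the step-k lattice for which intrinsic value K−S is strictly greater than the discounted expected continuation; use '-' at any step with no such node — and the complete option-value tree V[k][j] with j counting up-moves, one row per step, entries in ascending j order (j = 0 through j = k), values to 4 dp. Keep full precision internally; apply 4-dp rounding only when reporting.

price = 27.1886
boundary = - - 82.2473 61.4835 82.2473
tree:
27.1886
41.0203 13.6664
59.6627 23.0610 4.1904
80.4265 37.8460 8.2421 0.0000
95.9484 59.6627 16.2114 0.0000 0.0000
107.5517 80.4265 31.8865 0.0000 0.0000 0.0000

params: Δt=0.35260 u=1.33771 d=0.74754 q=0.47686 e^(-rΔt)=0.97184
t_5 payoffs: 107.5517 80.4265 31.8865 0.0000 0.0000 0.0000
t_4: node(4,0) S=45.9616 payoff=95.9484 vs cont=91.9527 → 95.9484 [stop]  node(4,1) S=82.2473 payoff=59.6627 vs cont=55.6670 → 59.6627 [stop]  node(4,2) S=147.1800 payoff=0.0000 vs cont=16.2114 → 16.2114 [wait]  node(4,3) S=263.3757 payoff=0.0000 vs cont=0.0000 → 0.0000 [wait]  node(4,4) S=471.3057 payoff=0.0000 vs cont=0.0000 → 0.0000 [wait]  ⇒ S*(4)=82.2473
t_3: node(3,0) S=61.4835 payoff=80.4265 vs cont=76.4308 → 80.4265 [stop]  node(3,1) S=110.0235 payoff=31.8865 vs cont=37.8460 → 37.8460 [wait]  node(3,2) S=196.8848 payoff=0.0000 vs cont=8.2421 → 8.2421 [wait]  node(3,3) S=352.3216 payoff=0.0000 vs cont=0.0000 → 0.0000 [wait]  ⇒ S*(3)=61.4835
t_2: node(2,0) S=82.2473 payoff=59.6627 vs cont=58.4288 → 59.6627 [stop]  node(2,1) S=147.1800 payoff=0.0000 vs cont=23.0610 → 23.0610 [wait]  node(2,2) S=263.3757 payoff=0.0000 vs cont=4.1904 → 4.1904 [wait]  ⇒ S*(2)=82.2473
t_1: node(1,0) S=110.0235 payoff=31.8865 vs cont=41.0203 → 41.0203 [wait]  node(1,1) S=196.8848 payoff=0.0000 vs cont=13.6664 → 13.6664 [wait]  ⇒ S*(1)=-
t_0: node(0,0) S=147.1800 payoff=0.0000 vs cont=27.1886 → 27.1886 [wait]  ⇒ S*(0)=-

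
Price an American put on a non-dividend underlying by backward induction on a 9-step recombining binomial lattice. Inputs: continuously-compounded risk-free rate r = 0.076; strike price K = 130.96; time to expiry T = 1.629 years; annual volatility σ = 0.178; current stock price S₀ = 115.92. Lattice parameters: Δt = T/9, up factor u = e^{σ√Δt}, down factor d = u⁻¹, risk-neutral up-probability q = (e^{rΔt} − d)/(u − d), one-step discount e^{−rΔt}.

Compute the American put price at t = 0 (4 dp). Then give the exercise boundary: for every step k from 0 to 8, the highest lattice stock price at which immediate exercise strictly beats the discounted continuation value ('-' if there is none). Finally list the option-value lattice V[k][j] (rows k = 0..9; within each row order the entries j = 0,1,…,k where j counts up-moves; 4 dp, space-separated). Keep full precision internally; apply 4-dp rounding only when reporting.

price = 15.1401
boundary = - 107.4657 115.9200 107.4657 115.9200 107.4657 115.9200 107.4657 115.9200
tree:
15.1401
23.4943 9.2667
31.3320 15.0400 5.1787
38.5981 23.4943 8.9717 2.4711
45.3342 31.3320 15.0400 4.6564 0.8986
51.5791 38.5981 23.4943 8.5242 1.8802 0.1873
57.3685 45.3342 31.3320 15.0400 3.8638 0.4440 0.0000
62.7357 51.5791 38.5981 23.4943 7.7524 1.0530 0.0000 0.0000
67.7114 57.3685 45.3342 31.3320 15.0400 2.4968 0.0000 0.0000 0.0000
72.3243 62.7357 51.5791 38.5981 23.4943 5.9206 0.0000 0.0000 0.0000 0.0000

Δt=0.18100, u=1.07867, d=0.92707, q=0.57244, disc=e^(-rΔt)=0.98634
k=9 terminal: V=max(K-S,0) → 72.3243 62.7357 51.5791 38.5981 23.4943 5.9206 0.0000 0.0000 0.0000 0.0000
k=8: j=0 S=63.2486 intr=67.7114 cont=65.9223 V=67.7114[EX]; j=1 S=73.5915 intr=57.3685 cont=55.5794 V=57.3685[EX]; j=2 S=85.6258 intr=45.3342 cont=43.5451 V=45.3342[EX]; j=3 S=99.6280 intr=31.3320 cont=29.5428 V=31.3320[EX]; j=4 S=115.9200 intr=15.0400 cont=13.2508 V=15.0400[EX]; j=5 S=134.8762 intr=0.0000 cont=2.4968 V=2.4968[hold]; j=6 S=156.9323 intr=0.0000 cont=0.0000 V=0.0000[hold]; j=7 S=182.5951 intr=0.0000 cont=0.0000 V=0.0000[hold]; j=8 S=212.4546 intr=0.0000 cont=0.0000 V=0.0000[hold]  S*(8)=115.9200
k=7: j=0 S=68.2243 intr=62.7357 cont=60.9465 V=62.7357[EX]; j=1 S=79.3809 intr=51.5791 cont=49.7899 V=51.5791[EX]; j=2 S=92.3619 intr=38.5981 cont=36.8089 V=38.5981[EX]; j=3 S=107.4657 intr=23.4943 cont=21.7051 V=23.4943[EX]; j=4 S=125.0394 intr=5.9206 cont=7.7524 V=7.7524[hold]; j=5 S=145.4869 intr=0.0000 cont=1.0530 V=1.0530[hold]; j=6 S=169.2781 intr=0.0000 cont=0.0000 V=0.0000[hold]; j=7 S=196.9598 intr=0.0000 cont=0.0000 V=0.0000[hold]  S*(7)=107.4657
k=6: j=0 S=73.5915 intr=57.3685 cont=55.5794 V=57.3685[EX]; j=1 S=85.6258 intr=45.3342 cont=43.5451 V=45.3342[EX]; j=2 S=99.6280 intr=31.3320 cont=29.5428 V=31.3320[EX]; j=3 S=115.9200 intr=15.0400 cont=14.2851 V=15.0400[EX]; j=4 S=134.8762 intr=0.0000 cont=3.8638 V=3.8638[hold]; j=5 S=156.9323 intr=0.0000 cont=0.4440 V=0.4440[hold]; j=6 S=182.5951 intr=0.0000 cont=0.0000 V=0.0000[hold]  S*(6)=115.9200
k=5: j=0 S=79.3809 intr=51.5791 cont=49.7899 V=51.5791[EX]; j=1 S=92.3619 intr=38.5981 cont=36.8089 V=38.5981[EX]; j=2 S=107.4657 intr=23.4943 cont=21.7051 V=23.4943[EX]; j=3 S=125.0394 intr=5.9206 cont=8.5242 V=8.5242[hold]; j=4 S=145.4869 intr=0.0000 cont=1.8802 V=1.8802[hold]; j=5 S=169.2781 intr=0.0000 cont=0.1873 V=0.1873[hold]  S*(5)=107.4657
k=4: j=0 S=85.6258 intr=45.3342 cont=43.5451 V=45.3342[EX]; j=1 S=99.6280 intr=31.3320 cont=29.5428 V=31.3320[EX]; j=2 S=115.9200 intr=15.0400 cont=14.7209 V=15.0400[EX]; j=3 S=134.8762 intr=0.0000 cont=4.6564 V=4.6564[hold]; j=4 S=156.9323 intr=0.0000 cont=0.8986 V=0.8986[hold]  S*(4)=115.9200
k=3: j=0 S=92.3619 intr=38.5981 cont=36.8089 V=38.5981[EX]; j=1 S=107.4657 intr=23.4943 cont=21.7051 V=23.4943[EX]; j=2 S=125.0394 intr=5.9206 cont=8.9717 V=8.9717[hold]; j=3 S=145.4869 intr=0.0000 cont=2.4711 V=2.4711[hold]  S*(3)=107.4657
k=2: j=0 S=99.6280 intr=31.3320 cont=29.5428 V=31.3320[EX]; j=1 S=115.9200 intr=15.0400 cont=14.9736 V=15.0400[EX]; j=2 S=134.8762 intr=0.0000 cont=5.1787 V=5.1787[hold]  S*(2)=115.9200
k=1: j=0 S=107.4657 intr=23.4943 cont=21.7051 V=23.4943[EX]; j=1 S=125.0394 intr=5.9206 cont=9.2667 V=9.2667[hold]  S*(1)=107.4657
k=0: j=0 S=115.9200 intr=15.0400 cont=15.1401 V=15.1401[hold]  S*(0)=-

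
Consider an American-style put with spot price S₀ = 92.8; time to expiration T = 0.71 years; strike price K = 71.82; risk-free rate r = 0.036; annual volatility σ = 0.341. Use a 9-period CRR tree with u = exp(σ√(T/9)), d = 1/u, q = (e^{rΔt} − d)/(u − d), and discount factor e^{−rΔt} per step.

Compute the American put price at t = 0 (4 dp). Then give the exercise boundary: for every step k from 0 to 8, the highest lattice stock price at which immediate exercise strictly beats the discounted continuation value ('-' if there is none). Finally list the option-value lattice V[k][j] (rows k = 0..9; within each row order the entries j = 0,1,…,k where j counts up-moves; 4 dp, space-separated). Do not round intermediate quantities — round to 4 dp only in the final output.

price = 2.0394
boundary = - - - - - - 52.2366 57.4871 63.2653
tree:
2.0394
3.1838 0.8645
4.8682 1.4553 0.2568
7.2619 2.4139 0.4696 0.0376
10.5136 3.9318 0.8537 0.0740 0.0000
14.6748 6.2590 1.5411 0.1458 0.0000 0.0000
19.5834 9.6691 2.7586 0.2873 0.0000 0.0000 0.0000
24.3544 14.3329 4.8885 0.5658 0.0000 0.0000 0.0000 0.0000
28.6896 19.5834 8.5547 1.1146 0.0000 0.0000 0.0000 0.0000 0.0000
32.6288 24.3544 14.3329 2.1956 0.0000 0.0000 0.0000 0.0000 0.0000 0.0000

params: Δt=0.07889 u=1.10051 d=0.90867 q=0.49090 e^(-rΔt)=0.99716
t_9 payoffs: 32.6288 24.3544 14.3329 2.1956 0.0000 0.0000 0.0000 0.0000 0.0000 0.0000
t_8: node(8,0) S=43.1304 payoff=28.6896 vs cont=28.4859 → 28.6896 [stop]  node(8,1) S=52.2366 payoff=19.5834 vs cont=19.3797 → 19.5834 [stop]  node(8,2) S=63.2653 payoff=8.5547 vs cont=8.3510 → 8.5547 [stop]  node(8,3) S=76.6226 payoff=0.0000 vs cont=1.1146 → 1.1146 [wait]  node(8,4) S=92.8000 payoff=0.0000 vs cont=0.0000 → 0.0000 [wait]  node(8,5) S=112.3929 payoff=0.0000 vs cont=0.0000 → 0.0000 [wait]  node(8,6) S=136.1225 payoff=0.0000 vs cont=0.0000 → 0.0000 [wait]  node(8,7) S=164.8622 payoff=0.0000 vs cont=0.0000 → 0.0000 [wait]  node(8,8) S=199.6697 payoff=0.0000 vs cont=0.0000 → 0.0000 [wait]  ⇒ S*(8)=63.2653
t_7: node(7,0) S=47.4656 payoff=24.3544 vs cont=24.1507 → 24.3544 [stop]  node(7,1) S=57.4871 payoff=14.3329 vs cont=14.1292 → 14.3329 [stop]  node(7,2) S=69.6244 payoff=2.1956 vs cont=4.8885 → 4.8885 [wait]  node(7,3) S=84.3242 payoff=0.0000 vs cont=0.5658 → 0.5658 [wait]  node(7,4) S=102.1277 payoff=0.0000 vs cont=0.0000 → 0.0000 [wait]  node(7,5) S=123.6900 payoff=0.0000 vs cont=0.0000 → 0.0000 [wait]  node(7,6) S=149.8048 payoff=0.0000 vs cont=0.0000 → 0.0000 [wait]  node(7,7) S=181.4332 payoff=0.0000 vs cont=0.0000 → 0.0000 [wait]  ⇒ S*(7)=57.4871
t_6: node(6,0) S=52.2366 payoff=19.5834 vs cont=19.3797 → 19.5834 [stop]  node(6,1) S=63.2653 payoff=8.5547 vs cont=9.6691 → 9.6691 [wait]  node(6,2) S=76.6226 payoff=0.0000 vs cont=2.7586 → 2.7586 [wait]  node(6,3) S=92.8000 payoff=0.0000 vs cont=0.2873 → 0.2873 [wait]  node(6,4) S=112.3929 payoff=0.0000 vs cont=0.0000 → 0.0000 [wait]  node(6,5) S=136.1225 payoff=0.0000 vs cont=0.0000 → 0.0000 [wait]  node(6,6) S=164.8622 payoff=0.0000 vs cont=0.0000 → 0.0000 [wait]  ⇒ S*(6)=52.2366
t_5: node(5,0) S=57.4871 payoff=14.3329 vs cont=14.6748 → 14.6748 [wait]  node(5,1) S=69.6244 payoff=2.1956 vs cont=6.2590 → 6.2590 [wait]  node(5,2) S=84.3242 payoff=0.0000 vs cont=1.5411 → 1.5411 [wait]  node(5,3) S=102.1277 payoff=0.0000 vs cont=0.1458 → 0.1458 [wait]  node(5,4) S=123.6900 payoff=0.0000 vs cont=0.0000 → 0.0000 [wait]  node(5,5) S=149.8048 payoff=0.0000 vs cont=0.0000 → 0.0000 [wait]  ⇒ S*(5)=-
t_4: node(4,0) S=63.2653 payoff=8.5547 vs cont=10.5136 → 10.5136 [wait]  node(4,1) S=76.6226 payoff=0.0000 vs cont=3.9318 → 3.9318 [wait]  node(4,2) S=92.8000 payoff=0.0000 vs cont=0.8537 → 0.8537 [wait]  node(4,3) S=112.3929 payoff=0.0000 vs cont=0.0740 → 0.0740 [wait]  node(4,4) S=136.1225 payoff=0.0000 vs cont=0.0000 → 0.0000 [wait]  ⇒ S*(4)=-
t_3: node(3,0) S=69.6244 payoff=2.1956 vs cont=7.2619 → 7.2619 [wait]  node(3,1) S=84.3242 payoff=0.0000 vs cont=2.4139 → 2.4139 [wait]  node(3,2) S=102.1277 payoff=0.0000 vs cont=0.4696 → 0.4696 [wait]  node(3,3) S=123.6900 payoff=0.0000 vs cont=0.0376 → 0.0376 [wait]  ⇒ S*(3)=-
t_2: node(2,0) S=76.6226 payoff=0.0000 vs cont=4.8682 → 4.8682 [wait]  node(2,1) S=92.8000 payoff=0.0000 vs cont=1.4553 → 1.4553 [wait]  node(2,2) S=112.3929 payoff=0.0000 vs cont=0.2568 → 0.2568 [wait]  ⇒ S*(2)=-
t_1: node(1,0) S=84.3242 payoff=0.0000 vs cont=3.1838 → 3.1838 [wait]  node(1,1) S=102.1277 payoff=0.0000 vs cont=0.8645 → 0.8645 [wait]  ⇒ S*(1)=-
t_0: node(0,0) S=92.8000 payoff=0.0000 vs cont=2.0394 → 2.0394 [wait]  ⇒ S*(0)=-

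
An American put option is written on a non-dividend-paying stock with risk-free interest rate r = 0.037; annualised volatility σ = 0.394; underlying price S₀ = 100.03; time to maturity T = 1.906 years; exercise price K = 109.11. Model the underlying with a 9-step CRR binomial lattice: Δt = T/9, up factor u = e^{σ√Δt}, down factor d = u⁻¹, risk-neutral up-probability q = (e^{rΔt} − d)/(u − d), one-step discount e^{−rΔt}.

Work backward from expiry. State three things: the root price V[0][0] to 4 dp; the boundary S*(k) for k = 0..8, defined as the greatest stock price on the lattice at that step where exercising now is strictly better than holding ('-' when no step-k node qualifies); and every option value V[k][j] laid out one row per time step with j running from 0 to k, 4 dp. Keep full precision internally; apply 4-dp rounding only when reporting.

Δt=0.21178, u=1.19879, d=0.83417, q=0.47637, disc=e^(-rΔt)=0.99219
k=9 terminal: V=max(K-S,0) → 89.5473 80.9963 68.7076 51.0474 25.6678 0.0000 0.0000 0.0000 0.0000 0.0000
k=8: j=0 S=23.4517 intr=85.6583 cont=84.8067 V=85.6583[EX]; j=1 S=33.7025 intr=75.4075 cont=74.5558 V=75.4075[EX]; j=2 S=48.4342 intr=60.6758 cont=59.8242 V=60.6758[EX]; j=3 S=69.6051 intr=39.5049 cont=38.6533 V=39.5049[EX]; j=4 S=100.0300 intr=9.0800 cont=13.3356 V=13.3356[hold]; j=5 S=143.7538 intr=0.0000 cont=0.0000 V=0.0000[hold]; j=6 S=206.5897 intr=0.0000 cont=0.0000 V=0.0000[hold]; j=7 S=296.8915 intr=0.0000 cont=0.0000 V=0.0000[hold]; j=8 S=426.6650 intr=0.0000 cont=0.0000 V=0.0000[hold]  S*(8)=69.6051
k=7: j=0 S=28.1137 intr=80.9963 cont=80.1447 V=80.9963[EX]; j=1 S=40.4024 intr=68.7076 cont=67.8560 V=68.7076[EX]; j=2 S=58.0626 intr=51.0474 cont=50.1958 V=51.0474[EX]; j=3 S=83.4422 intr=25.6678 cont=26.8276 V=26.8276[hold]; j=4 S=119.9154 intr=0.0000 cont=6.9284 V=6.9284[hold]; j=5 S=172.3313 intr=0.0000 cont=0.0000 V=0.0000[hold]; j=6 S=247.6585 intr=0.0000 cont=0.0000 V=0.0000[hold]; j=7 S=355.9118 intr=0.0000 cont=0.0000 V=0.0000[hold]  S*(7)=58.0626
k=6: j=0 S=33.7025 intr=75.4075 cont=74.5558 V=75.4075[EX]; j=1 S=48.4342 intr=60.6758 cont=59.8242 V=60.6758[EX]; j=2 S=69.6051 intr=39.5049 cont=39.2014 V=39.5049[EX]; j=3 S=100.0300 intr=9.0800 cont=17.2128 V=17.2128[hold]; j=4 S=143.7538 intr=0.0000 cont=3.5996 V=3.5996[hold]; j=5 S=206.5897 intr=0.0000 cont=0.0000 V=0.0000[hold]; j=6 S=296.8915 intr=0.0000 cont=0.0000 V=0.0000[hold]  S*(6)=69.6051
k=5: j=0 S=40.4024 intr=68.7076 cont=67.8560 V=68.7076[EX]; j=1 S=58.0626 intr=51.0474 cont=50.1958 V=51.0474[EX]; j=2 S=83.4422 intr=25.6678 cont=28.6602 V=28.6602[hold]; j=3 S=119.9154 intr=0.0000 cont=10.6442 V=10.6442[hold]; j=4 S=172.3313 intr=0.0000 cont=1.8702 V=1.8702[hold]; j=5 S=247.6585 intr=0.0000 cont=0.0000 V=0.0000[hold]  S*(5)=58.0626
k=4: j=0 S=48.4342 intr=60.6758 cont=59.8242 V=60.6758[EX]; j=1 S=69.6051 intr=39.5049 cont=40.0676 V=40.0676[hold]; j=2 S=100.0300 intr=9.0800 cont=19.9212 V=19.9212[hold]; j=3 S=143.7538 intr=0.0000 cont=6.4140 V=6.4140[hold]; j=4 S=206.5897 intr=0.0000 cont=0.9716 V=0.9716[hold]  S*(4)=48.4342
k=3: j=0 S=58.0626 intr=51.0474 cont=50.4617 V=51.0474[EX]; j=1 S=83.4422 intr=25.6678 cont=30.2327 V=30.2327[hold]; j=2 S=119.9154 intr=0.0000 cont=13.3815 V=13.3815[hold]; j=3 S=172.3313 intr=0.0000 cont=3.7916 V=3.7916[hold]  S*(3)=58.0626
k=2: j=0 S=69.6051 intr=39.5049 cont=40.8109 V=40.8109[hold]; j=1 S=100.0300 intr=9.0800 cont=22.0320 V=22.0320[hold]; j=2 S=143.7538 intr=0.0000 cont=8.7444 V=8.7444[hold]  S*(2)=-
k=1: j=0 S=83.4422 intr=25.6678 cont=31.6165 V=31.6165[hold]; j=1 S=119.9154 intr=0.0000 cont=15.5796 V=15.5796[hold]  S*(1)=-
k=0: j=0 S=100.0300 intr=9.0800 cont=23.7899 V=23.7899[hold]  S*(0)=-

price = 23.7899
boundary = - - - 58.0626 48.4342 58.0626 69.6051 58.0626 69.6051
tree:
23.7899
31.6165 15.5796
40.8109 22.0320 8.7444
51.0474 30.2327 13.3815 3.7916
60.6758 40.0676 19.9212 6.4140 0.9716
68.7076 51.0474 28.6602 10.6442 1.8702 0.0000
75.4075 60.6758 39.5049 17.2128 3.5996 0.0000 0.0000
80.9963 68.7076 51.0474 26.8276 6.9284 0.0000 0.0000 0.0000
85.6583 75.4075 60.6758 39.5049 13.3356 0.0000 0.0000 0.0000 0.0000
89.5473 80.9963 68.7076 51.0474 25.6678 0.0000 0.0000 0.0000 0.0000 0.0000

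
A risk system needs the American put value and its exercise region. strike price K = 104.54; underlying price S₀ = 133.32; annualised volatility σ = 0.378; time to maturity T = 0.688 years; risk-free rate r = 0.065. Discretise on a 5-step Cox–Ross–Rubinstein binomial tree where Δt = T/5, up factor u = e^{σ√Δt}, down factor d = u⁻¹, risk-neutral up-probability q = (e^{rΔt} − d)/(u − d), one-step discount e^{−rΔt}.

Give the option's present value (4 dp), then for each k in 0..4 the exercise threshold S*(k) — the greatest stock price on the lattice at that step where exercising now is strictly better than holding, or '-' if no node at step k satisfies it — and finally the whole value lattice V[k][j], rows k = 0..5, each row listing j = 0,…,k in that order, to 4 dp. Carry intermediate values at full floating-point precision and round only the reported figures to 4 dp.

price = 3.8278
boundary = - - - - 76.0875
tree:
3.8278
6.6396 1.0505
11.2355 2.1070 0.0000
18.3604 4.2259 0.0000 0.0000
28.4525 8.4757 0.0000 0.0000 0.0000
38.4071 16.9996 0.0000 0.0000 0.0000 0.0000

Δt=0.13760  u=1.15052  d=0.86917  q=0.49693  discount=0.99110
step 5 (expiry): payoffs max(K−S,0) = 38.4071 16.9996 0.0000 0.0000 0.0000 0.0000
step 4: (k=4,j=0): S=76.0875, (K−S)⁺=28.4525, hold=27.5217 ⇒ V=28.4525 exercise | (k=4,j=1): S=100.7173, (K−S)⁺=3.8227, hold=8.4757 ⇒ V=8.4757 continue | (k=4,j=2): S=133.3200, (K−S)⁺=0.0000, hold=0.0000 ⇒ V=0.0000 continue | (k=4,j=3): S=176.4763, (K−S)⁺=0.0000, hold=0.0000 ⇒ V=0.0000 continue | (k=4,j=4): S=233.6024, (K−S)⁺=0.0000, hold=0.0000 ⇒ V=0.0000 continue  boundary S*=76.0875
step 3: (k=3,j=0): S=87.5404, (K−S)⁺=16.9996, hold=18.3604 ⇒ V=18.3604 continue | (k=3,j=1): S=115.8777, (K−S)⁺=0.0000, hold=4.2259 ⇒ V=4.2259 continue | (k=3,j=2): S=153.3878, (K−S)⁺=0.0000, hold=0.0000 ⇒ V=0.0000 continue | (k=3,j=3): S=203.0401, (K−S)⁺=0.0000, hold=0.0000 ⇒ V=0.0000 continue  boundary S*=-
step 2: (k=2,j=0): S=100.7173, (K−S)⁺=3.8227, hold=11.2355 ⇒ V=11.2355 continue | (k=2,j=1): S=133.3200, (K−S)⁺=0.0000, hold=2.1070 ⇒ V=2.1070 continue | (k=2,j=2): S=176.4763, (K−S)⁺=0.0000, hold=0.0000 ⇒ V=0.0000 continue  boundary S*=-
step 1: (k=1,j=0): S=115.8777, (K−S)⁺=0.0000, hold=6.6396 ⇒ V=6.6396 continue | (k=1,j=1): S=153.3878, (K−S)⁺=0.0000, hold=1.0505 ⇒ V=1.0505 continue  boundary S*=-
step 0: (k=0,j=0): S=133.3200, (K−S)⁺=0.0000, hold=3.8278 ⇒ V=3.8278 continue  boundary S*=-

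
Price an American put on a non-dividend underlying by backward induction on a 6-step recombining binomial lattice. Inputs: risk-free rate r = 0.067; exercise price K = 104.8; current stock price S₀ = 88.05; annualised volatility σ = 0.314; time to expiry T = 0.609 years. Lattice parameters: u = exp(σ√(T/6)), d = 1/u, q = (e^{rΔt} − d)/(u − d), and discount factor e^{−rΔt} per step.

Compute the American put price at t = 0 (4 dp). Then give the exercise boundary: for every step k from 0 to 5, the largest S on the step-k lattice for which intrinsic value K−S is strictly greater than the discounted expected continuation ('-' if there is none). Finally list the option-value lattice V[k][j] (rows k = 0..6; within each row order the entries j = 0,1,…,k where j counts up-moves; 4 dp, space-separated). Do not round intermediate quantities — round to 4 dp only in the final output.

params: Δt=0.10150 u=1.10521 d=0.90480 q=0.50906 e^(-rΔt)=0.99322
t_6 payoffs: 56.4880 45.7872 32.7162 16.7500 0.0000 0.0000 0.0000
t_5: node(5,0) S=53.3950 payoff=51.4050 vs cont=50.6947 → 51.4050 [stop]  node(5,1) S=65.2217 payoff=39.5783 vs cont=38.8680 → 39.5783 [stop]  node(5,2) S=79.6680 payoff=25.1320 vs cont=24.4218 → 25.1320 [stop]  node(5,3) S=97.3139 payoff=7.4861 vs cont=8.1675 → 8.1675 [wait]  node(5,4) S=118.8684 payoff=0.0000 vs cont=0.0000 → 0.0000 [wait]  node(5,5) S=145.1971 payoff=0.0000 vs cont=0.0000 → 0.0000 [wait]  ⇒ S*(5)=79.6680
t_4: node(4,0) S=59.0128 payoff=45.7872 vs cont=45.0769 → 45.7872 [stop]  node(4,1) S=72.0838 payoff=32.7162 vs cont=32.0059 → 32.7162 [stop]  node(4,2) S=88.0500 payoff=16.7500 vs cont=16.3843 → 16.7500 [stop]  node(4,3) S=107.5526 payoff=0.0000 vs cont=3.9826 → 3.9826 [wait]  node(4,4) S=131.3748 payoff=0.0000 vs cont=0.0000 → 0.0000 [wait]  ⇒ S*(4)=88.0500
t_3: node(3,0) S=65.2217 payoff=39.5783 vs cont=38.8680 → 39.5783 [stop]  node(3,1) S=79.6680 payoff=25.1320 vs cont=24.4218 → 25.1320 [stop]  node(3,2) S=97.3139 payoff=7.4861 vs cont=10.1811 → 10.1811 [wait]  node(3,3) S=118.8684 payoff=0.0000 vs cont=1.9420 → 1.9420 [wait]  ⇒ S*(3)=79.6680
t_2: node(2,0) S=72.0838 payoff=32.7162 vs cont=32.0059 → 32.7162 [stop]  node(2,1) S=88.0500 payoff=16.7500 vs cont=17.4024 → 17.4024 [wait]  node(2,2) S=107.5526 payoff=0.0000 vs cont=5.9463 → 5.9463 [wait]  ⇒ S*(2)=72.0838
t_1: node(1,0) S=79.6680 payoff=25.1320 vs cont=24.7516 → 25.1320 [stop]  node(1,1) S=97.3139 payoff=7.4861 vs cont=11.4921 → 11.4921 [wait]  ⇒ S*(1)=79.6680
t_0: node(0,0) S=88.0500 payoff=16.7500 vs cont=18.0652 → 18.0652 [wait]  ⇒ S*(0)=-

price = 18.0652
boundary = - 79.6680 72.0838 79.6680 88.0500 79.6680
tree:
18.0652
25.1320 11.4921
32.7162 17.4024 5.9463
39.5783 25.1320 10.1811 1.9420
45.7872 32.7162 16.7500 3.9826 0.0000
51.4050 39.5783 25.1320 8.1675 0.0000 0.0000
56.4880 45.7872 32.7162 16.7500 0.0000 0.0000 0.0000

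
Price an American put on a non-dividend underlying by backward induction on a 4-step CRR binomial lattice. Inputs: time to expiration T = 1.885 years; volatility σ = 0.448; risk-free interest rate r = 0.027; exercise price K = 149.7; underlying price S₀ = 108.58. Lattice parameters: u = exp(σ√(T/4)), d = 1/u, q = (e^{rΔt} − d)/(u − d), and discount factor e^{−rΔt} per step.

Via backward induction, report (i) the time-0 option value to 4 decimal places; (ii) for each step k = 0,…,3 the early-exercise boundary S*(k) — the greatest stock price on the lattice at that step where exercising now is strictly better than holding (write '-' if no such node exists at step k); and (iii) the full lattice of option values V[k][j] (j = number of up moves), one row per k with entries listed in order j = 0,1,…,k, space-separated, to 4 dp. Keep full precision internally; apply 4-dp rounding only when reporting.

Δt=0.47125, u=1.36008, d=0.73525, q=0.44421, disc=e^(-rΔt)=0.98736
k=4 terminal: V=max(K-S,0) → 117.9681 91.0021 41.1200 0.0000 0.0000
k=3: j=0 S=43.1578 intr=106.5422 cont=104.6495 V=106.5422[EX]; j=1 S=79.8337 intr=69.8663 cont=67.9736 V=69.8663[EX]; j=2 S=147.6772 intr=2.0228 cont=22.5652 V=22.5652[hold]; j=3 S=273.1747 intr=0.0000 cont=0.0000 V=0.0000[hold]  S*(3)=79.8337
k=2: j=0 S=58.6979 intr=91.0021 cont=89.1094 V=91.0021[EX]; j=1 S=108.5800 intr=41.1200 cont=48.2371 V=48.2371[hold]; j=2 S=200.8524 intr=0.0000 cont=12.3830 V=12.3830[hold]  S*(2)=58.6979
k=1: j=0 S=79.8337 intr=69.8663 cont=71.0951 V=71.0951[hold]; j=1 S=147.6772 intr=2.0228 cont=31.9019 V=31.9019[hold]  S*(1)=-
k=0: j=0 S=108.5800 intr=41.1200 cont=53.0064 V=53.0064[hold]  S*(0)=-

price = 53.0064
boundary = - - 58.6979 79.8337
tree:
53.0064
71.0951 31.9019
91.0021 48.2371 12.3830
106.5422 69.8663 22.5652 0.0000
117.9681 91.0021 41.1200 0.0000 0.0000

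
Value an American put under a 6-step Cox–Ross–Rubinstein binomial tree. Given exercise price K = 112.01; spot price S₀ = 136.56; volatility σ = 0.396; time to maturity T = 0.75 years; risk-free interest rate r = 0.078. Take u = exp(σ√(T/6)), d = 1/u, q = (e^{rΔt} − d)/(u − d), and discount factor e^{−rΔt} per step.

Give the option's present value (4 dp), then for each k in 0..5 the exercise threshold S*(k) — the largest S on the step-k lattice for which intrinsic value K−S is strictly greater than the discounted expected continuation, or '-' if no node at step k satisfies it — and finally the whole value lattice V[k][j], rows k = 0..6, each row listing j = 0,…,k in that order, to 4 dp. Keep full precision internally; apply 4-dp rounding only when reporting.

Δt=0.12500  u=1.15028  d=0.86935  q=0.49993  discount=0.99030
step 6 (expiry): payoffs max(K−S,0) = 53.0581 34.0079 8.8016 0.0000 0.0000 0.0000 0.0000
step 5: (k=5,j=0): S=67.8113, (K−S)⁺=44.1987, hold=43.1119 ⇒ V=44.1987 exercise | (k=5,j=1): S=89.7244, (K−S)⁺=22.2856, hold=21.1988 ⇒ V=22.2856 exercise | (k=5,j=2): S=118.7187, (K−S)⁺=0.0000, hold=4.3587 ⇒ V=4.3587 continue | (k=5,j=3): S=157.0825, (K−S)⁺=0.0000, hold=0.0000 ⇒ V=0.0000 continue | (k=5,j=4): S=207.8435, (K−S)⁺=0.0000, hold=0.0000 ⇒ V=0.0000 continue | (k=5,j=5): S=275.0079, (K−S)⁺=0.0000, hold=0.0000 ⇒ V=0.0000 continue  boundary S*=89.7244
step 4: (k=4,j=0): S=78.0021, (K−S)⁺=34.0079, hold=32.9211 ⇒ V=34.0079 exercise | (k=4,j=1): S=103.2084, (K−S)⁺=8.8016, hold=13.1941 ⇒ V=13.1941 continue | (k=4,j=2): S=136.5600, (K−S)⁺=0.0000, hold=2.1585 ⇒ V=2.1585 continue | (k=4,j=3): S=180.6892, (K−S)⁺=0.0000, hold=0.0000 ⇒ V=0.0000 continue | (k=4,j=4): S=239.0787, (K−S)⁺=0.0000, hold=0.0000 ⇒ V=0.0000 continue  boundary S*=78.0021
step 3: (k=3,j=0): S=89.7244, (K−S)⁺=22.2856, hold=23.3735 ⇒ V=23.3735 continue | (k=3,j=1): S=118.7187, (K−S)⁺=0.0000, hold=7.6026 ⇒ V=7.6026 continue | (k=3,j=2): S=157.0825, (K−S)⁺=0.0000, hold=1.0689 ⇒ V=1.0689 continue | (k=3,j=3): S=207.8435, (K−S)⁺=0.0000, hold=0.0000 ⇒ V=0.0000 continue  boundary S*=-
step 2: (k=2,j=0): S=103.2084, (K−S)⁺=8.8016, hold=15.3388 ⇒ V=15.3388 continue | (k=2,j=1): S=136.5600, (K−S)⁺=0.0000, hold=4.2941 ⇒ V=4.2941 continue | (k=2,j=2): S=180.6892, (K−S)⁺=0.0000, hold=0.5294 ⇒ V=0.5294 continue  boundary S*=-
step 1: (k=1,j=0): S=118.7187, (K−S)⁺=0.0000, hold=9.7220 ⇒ V=9.7220 continue | (k=1,j=1): S=157.0825, (K−S)⁺=0.0000, hold=2.3886 ⇒ V=2.3886 continue  boundary S*=-
step 0: (k=0,j=0): S=136.5600, (K−S)⁺=0.0000, hold=5.9970 ⇒ V=5.9970 continue  boundary S*=-

price = 5.9970
boundary = - - - - 78.0021 89.7244
tree:
5.9970
9.7220 2.3886
15.3388 4.2941 0.5294
23.3735 7.6026 1.0689 0.0000
34.0079 13.1941 2.1585 0.0000 0.0000
44.1987 22.2856 4.3587 0.0000 0.0000 0.0000
53.0581 34.0079 8.8016 0.0000 0.0000 0.0000 0.0000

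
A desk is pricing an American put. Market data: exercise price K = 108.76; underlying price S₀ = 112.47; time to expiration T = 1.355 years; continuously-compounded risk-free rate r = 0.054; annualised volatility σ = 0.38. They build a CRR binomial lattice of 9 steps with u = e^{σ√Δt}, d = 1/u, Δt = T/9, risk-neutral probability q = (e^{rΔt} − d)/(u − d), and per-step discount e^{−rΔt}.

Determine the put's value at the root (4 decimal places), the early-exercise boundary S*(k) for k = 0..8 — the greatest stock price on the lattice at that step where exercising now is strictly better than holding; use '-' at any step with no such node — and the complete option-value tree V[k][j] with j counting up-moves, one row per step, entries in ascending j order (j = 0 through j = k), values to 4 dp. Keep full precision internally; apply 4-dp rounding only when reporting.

price = 14.7392
boundary = - - - - 62.3587 72.2657 62.3587 72.2657 83.7466
tree:
14.7392
20.5560 8.9492
27.8655 13.3140 4.5694
36.5923 19.2745 7.3512 1.7591
46.4013 27.0237 11.5550 3.1119 0.3849
54.9501 36.4943 17.6470 5.4265 0.7620 0.0000
62.3269 46.4013 25.9848 9.2896 1.5087 0.0000 0.0000
68.6924 54.9501 36.4943 15.5130 2.9870 0.0000 0.0000 0.0000
74.1853 62.3269 46.4013 25.0134 5.9139 0.0000 0.0000 0.0000 0.0000
78.9252 68.6924 54.9501 36.4943 11.7086 0.0000 0.0000 0.0000 0.0000 0.0000

Δt=0.15056  u=1.15887  d=0.86291  q=0.49079  discount=0.99190
step 9 (expiry): payoffs max(K−S,0) = 78.9252 68.6924 54.9501 36.4943 11.7086 0.0000 0.0000 0.0000 0.0000 0.0000
step 8: (k=8,j=0): S=34.5747, (K−S)⁺=74.1853, hold=73.3047 ⇒ V=74.1853 exercise | (k=8,j=1): S=46.4331, (K−S)⁺=62.3269, hold=61.4463 ⇒ V=62.3269 exercise | (k=8,j=2): S=62.3587, (K−S)⁺=46.4013, hold=45.5206 ⇒ V=46.4013 exercise | (k=8,j=3): S=83.7466, (K−S)⁺=25.0134, hold=24.1328 ⇒ V=25.0134 exercise | (k=8,j=4): S=112.4700, (K−S)⁺=0.0000, hold=5.9139 ⇒ V=5.9139 continue | (k=8,j=5): S=151.0450, (K−S)⁺=0.0000, hold=0.0000 ⇒ V=0.0000 continue | (k=8,j=6): S=202.8505, (K−S)⁺=0.0000, hold=0.0000 ⇒ V=0.0000 continue | (k=8,j=7): S=272.4242, (K−S)⁺=0.0000, hold=0.0000 ⇒ V=0.0000 continue | (k=8,j=8): S=365.8604, (K−S)⁺=0.0000, hold=0.0000 ⇒ V=0.0000 continue  boundary S*=83.7466
step 7: (k=7,j=0): S=40.0676, (K−S)⁺=68.6924, hold=67.8118 ⇒ V=68.6924 exercise | (k=7,j=1): S=53.8099, (K−S)⁺=54.9501, hold=54.0694 ⇒ V=54.9501 exercise | (k=7,j=2): S=72.2657, (K−S)⁺=36.4943, hold=35.6137 ⇒ V=36.4943 exercise | (k=7,j=3): S=97.0514, (K−S)⁺=11.7086, hold=15.5130 ⇒ V=15.5130 continue | (k=7,j=4): S=130.3381, (K−S)⁺=0.0000, hold=2.9870 ⇒ V=2.9870 continue | (k=7,j=5): S=175.0416, (K−S)⁺=0.0000, hold=0.0000 ⇒ V=0.0000 continue | (k=7,j=6): S=235.0774, (K−S)⁺=0.0000, hold=0.0000 ⇒ V=0.0000 continue | (k=7,j=7): S=315.7043, (K−S)⁺=0.0000, hold=0.0000 ⇒ V=0.0000 continue  boundary S*=72.2657
step 6: (k=6,j=0): S=46.4331, (K−S)⁺=62.3269, hold=61.4463 ⇒ V=62.3269 exercise | (k=6,j=1): S=62.3587, (K−S)⁺=46.4013, hold=45.5206 ⇒ V=46.4013 exercise | (k=6,j=2): S=83.7466, (K−S)⁺=25.0134, hold=25.9848 ⇒ V=25.9848 continue | (k=6,j=3): S=112.4700, (K−S)⁺=0.0000, hold=9.2896 ⇒ V=9.2896 continue | (k=6,j=4): S=151.0450, (K−S)⁺=0.0000, hold=1.5087 ⇒ V=1.5087 continue | (k=6,j=5): S=202.8505, (K−S)⁺=0.0000, hold=0.0000 ⇒ V=0.0000 continue | (k=6,j=6): S=272.4242, (K−S)⁺=0.0000, hold=0.0000 ⇒ V=0.0000 continue  boundary S*=62.3587
step 5: (k=5,j=0): S=53.8099, (K−S)⁺=54.9501, hold=54.0694 ⇒ V=54.9501 exercise | (k=5,j=1): S=72.2657, (K−S)⁺=36.4943, hold=36.0866 ⇒ V=36.4943 exercise | (k=5,j=2): S=97.0514, (K−S)⁺=11.7086, hold=17.6470 ⇒ V=17.6470 continue | (k=5,j=3): S=130.3381, (K−S)⁺=0.0000, hold=5.4265 ⇒ V=5.4265 continue | (k=5,j=4): S=175.0416, (K−S)⁺=0.0000, hold=0.7620 ⇒ V=0.7620 continue | (k=5,j=5): S=235.0774, (K−S)⁺=0.0000, hold=0.0000 ⇒ V=0.0000 continue  boundary S*=72.2657
step 4: (k=4,j=0): S=62.3587, (K−S)⁺=46.4013, hold=45.5206 ⇒ V=46.4013 exercise | (k=4,j=1): S=83.7466, (K−S)⁺=25.0134, hold=27.0237 ⇒ V=27.0237 continue | (k=4,j=2): S=112.4700, (K−S)⁺=0.0000, hold=11.5550 ⇒ V=11.5550 continue | (k=4,j=3): S=151.0450, (K−S)⁺=0.0000, hold=3.1119 ⇒ V=3.1119 continue | (k=4,j=4): S=202.8505, (K−S)⁺=0.0000, hold=0.3849 ⇒ V=0.3849 continue  boundary S*=62.3587
step 3: (k=3,j=0): S=72.2657, (K−S)⁺=36.4943, hold=36.5923 ⇒ V=36.5923 continue | (k=3,j=1): S=97.0514, (K−S)⁺=11.7086, hold=19.2745 ⇒ V=19.2745 continue | (k=3,j=2): S=130.3381, (K−S)⁺=0.0000, hold=7.3512 ⇒ V=7.3512 continue | (k=3,j=3): S=175.0416, (K−S)⁺=0.0000, hold=1.7591 ⇒ V=1.7591 continue  boundary S*=-
step 2: (k=2,j=0): S=83.7466, (K−S)⁺=25.0134, hold=27.8655 ⇒ V=27.8655 continue | (k=2,j=1): S=112.4700, (K−S)⁺=0.0000, hold=13.3140 ⇒ V=13.3140 continue | (k=2,j=2): S=151.0450, (K−S)⁺=0.0000, hold=4.5694 ⇒ V=4.5694 continue  boundary S*=-
step 1: (k=1,j=0): S=97.0514, (K−S)⁺=11.7086, hold=20.5560 ⇒ V=20.5560 continue | (k=1,j=1): S=130.3381, (K−S)⁺=0.0000, hold=8.9492 ⇒ V=8.9492 continue  boundary S*=-
step 0: (k=0,j=0): S=112.4700, (K−S)⁺=0.0000, hold=14.7392 ⇒ V=14.7392 continue  boundary S*=-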